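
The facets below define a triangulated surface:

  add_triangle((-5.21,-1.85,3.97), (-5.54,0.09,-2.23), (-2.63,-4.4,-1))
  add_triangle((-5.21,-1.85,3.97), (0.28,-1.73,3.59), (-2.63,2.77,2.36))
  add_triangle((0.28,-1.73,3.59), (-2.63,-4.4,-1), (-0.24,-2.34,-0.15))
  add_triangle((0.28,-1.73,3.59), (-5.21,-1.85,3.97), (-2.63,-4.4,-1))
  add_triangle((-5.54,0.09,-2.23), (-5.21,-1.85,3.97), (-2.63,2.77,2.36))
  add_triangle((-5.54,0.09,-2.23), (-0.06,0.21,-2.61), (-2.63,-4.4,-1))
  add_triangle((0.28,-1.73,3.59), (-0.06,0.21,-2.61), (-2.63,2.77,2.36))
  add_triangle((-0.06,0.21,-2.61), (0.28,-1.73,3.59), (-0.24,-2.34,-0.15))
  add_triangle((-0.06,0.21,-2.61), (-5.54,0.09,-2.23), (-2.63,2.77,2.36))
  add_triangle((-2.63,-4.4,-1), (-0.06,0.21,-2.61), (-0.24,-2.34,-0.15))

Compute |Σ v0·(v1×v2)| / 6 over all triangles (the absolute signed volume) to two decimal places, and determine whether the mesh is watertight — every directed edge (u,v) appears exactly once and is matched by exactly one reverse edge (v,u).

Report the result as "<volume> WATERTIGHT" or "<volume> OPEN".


Per-triangle v0·(v1×v2)/6:
  t1: +24.7835
  t2: +12.7978
  t3: +3.0166
  t4: +16.2192
  t5: +21.3850
  t6: +10.5961
  t7: -1.4285
  t8: +0.3503
  t9: +7.1714
  t10: +2.2063
Σ = +97.0978 → |volume| = 97.10

Directed edges: 30 total, each appears once with its reverse present → watertight.

97.10 WATERTIGHT


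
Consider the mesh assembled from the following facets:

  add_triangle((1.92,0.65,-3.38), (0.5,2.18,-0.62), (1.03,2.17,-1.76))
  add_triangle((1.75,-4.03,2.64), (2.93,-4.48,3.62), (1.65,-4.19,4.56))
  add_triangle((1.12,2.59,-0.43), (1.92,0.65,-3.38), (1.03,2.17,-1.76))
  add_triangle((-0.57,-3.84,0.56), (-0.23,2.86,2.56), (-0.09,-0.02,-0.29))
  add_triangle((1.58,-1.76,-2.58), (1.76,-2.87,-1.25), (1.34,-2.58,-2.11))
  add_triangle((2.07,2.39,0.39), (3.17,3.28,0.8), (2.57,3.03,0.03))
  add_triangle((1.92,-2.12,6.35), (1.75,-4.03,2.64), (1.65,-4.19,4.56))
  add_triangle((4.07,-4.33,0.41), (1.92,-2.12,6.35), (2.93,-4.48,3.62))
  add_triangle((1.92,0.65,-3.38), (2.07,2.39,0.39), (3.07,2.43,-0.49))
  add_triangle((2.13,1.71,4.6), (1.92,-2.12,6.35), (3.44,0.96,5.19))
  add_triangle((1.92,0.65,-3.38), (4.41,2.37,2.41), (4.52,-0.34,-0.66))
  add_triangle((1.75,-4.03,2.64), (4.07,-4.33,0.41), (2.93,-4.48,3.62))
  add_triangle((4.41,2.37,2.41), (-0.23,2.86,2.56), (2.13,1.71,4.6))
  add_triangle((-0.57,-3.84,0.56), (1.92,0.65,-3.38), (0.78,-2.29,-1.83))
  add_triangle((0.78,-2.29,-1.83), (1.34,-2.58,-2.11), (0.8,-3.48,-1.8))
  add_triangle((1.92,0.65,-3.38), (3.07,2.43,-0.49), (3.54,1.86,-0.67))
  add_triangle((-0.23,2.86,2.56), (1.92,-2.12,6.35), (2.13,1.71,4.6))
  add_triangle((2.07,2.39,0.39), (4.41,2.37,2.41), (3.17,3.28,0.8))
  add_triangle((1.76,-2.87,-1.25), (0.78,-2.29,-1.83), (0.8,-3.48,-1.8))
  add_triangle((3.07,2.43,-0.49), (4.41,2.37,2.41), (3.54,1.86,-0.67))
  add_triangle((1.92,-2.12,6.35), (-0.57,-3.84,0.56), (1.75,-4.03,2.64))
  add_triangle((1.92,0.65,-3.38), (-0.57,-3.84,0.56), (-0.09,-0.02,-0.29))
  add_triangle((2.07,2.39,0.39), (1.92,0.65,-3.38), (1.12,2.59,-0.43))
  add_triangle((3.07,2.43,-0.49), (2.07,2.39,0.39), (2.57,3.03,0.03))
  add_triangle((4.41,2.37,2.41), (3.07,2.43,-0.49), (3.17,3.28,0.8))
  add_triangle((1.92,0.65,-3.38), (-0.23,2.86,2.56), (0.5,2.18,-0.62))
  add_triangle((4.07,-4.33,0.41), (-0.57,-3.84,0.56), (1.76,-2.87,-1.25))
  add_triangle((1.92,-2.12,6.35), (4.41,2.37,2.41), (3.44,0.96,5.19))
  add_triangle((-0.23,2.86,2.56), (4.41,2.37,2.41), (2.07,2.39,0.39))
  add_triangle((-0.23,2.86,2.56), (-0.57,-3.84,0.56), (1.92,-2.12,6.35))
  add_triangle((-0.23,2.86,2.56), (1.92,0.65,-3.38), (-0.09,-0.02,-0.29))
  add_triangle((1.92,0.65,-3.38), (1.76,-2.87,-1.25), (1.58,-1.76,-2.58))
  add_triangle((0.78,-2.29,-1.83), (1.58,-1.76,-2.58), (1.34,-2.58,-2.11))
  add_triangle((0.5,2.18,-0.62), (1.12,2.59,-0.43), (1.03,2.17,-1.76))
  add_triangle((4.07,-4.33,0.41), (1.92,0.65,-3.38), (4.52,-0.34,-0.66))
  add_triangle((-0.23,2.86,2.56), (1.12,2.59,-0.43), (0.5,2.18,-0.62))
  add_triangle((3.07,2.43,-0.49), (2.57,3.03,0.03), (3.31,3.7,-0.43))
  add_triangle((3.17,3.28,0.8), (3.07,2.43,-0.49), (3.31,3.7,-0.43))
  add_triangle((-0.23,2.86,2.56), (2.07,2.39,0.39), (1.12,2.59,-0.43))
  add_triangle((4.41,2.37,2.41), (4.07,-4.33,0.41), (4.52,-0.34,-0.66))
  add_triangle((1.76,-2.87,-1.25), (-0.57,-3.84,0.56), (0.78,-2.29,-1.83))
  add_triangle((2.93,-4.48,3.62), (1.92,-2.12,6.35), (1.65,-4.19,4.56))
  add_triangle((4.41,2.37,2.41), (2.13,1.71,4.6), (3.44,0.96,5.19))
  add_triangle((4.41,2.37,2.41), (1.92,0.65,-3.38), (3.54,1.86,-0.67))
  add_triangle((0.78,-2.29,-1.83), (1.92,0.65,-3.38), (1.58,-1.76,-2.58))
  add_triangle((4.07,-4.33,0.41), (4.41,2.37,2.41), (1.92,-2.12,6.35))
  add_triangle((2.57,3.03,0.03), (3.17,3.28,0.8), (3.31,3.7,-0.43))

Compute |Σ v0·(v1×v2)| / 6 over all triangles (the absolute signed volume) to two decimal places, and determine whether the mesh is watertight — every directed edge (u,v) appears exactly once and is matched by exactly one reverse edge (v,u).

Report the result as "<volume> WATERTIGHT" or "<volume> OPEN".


132.75 OPEN

Per-triangle v0·(v1×v2)/6:
  t1: -0.1174
  t2: +1.2784
  t3: +0.8609
  t4: +0.2885
  t5: +0.4463
  t6: +0.0552
  t7: -1.7832
  t8: +5.5170
  t9: +0.8613
  t10: +4.3198
  t11: +8.1364
  t12: +2.6125
  t13: +6.4190
  t14: -0.1708
  t15: +0.1656
  t16: +1.4347
  t17: +6.3548
  t18: +0.0167
  t19: -0.4464
  t20: +1.5611
  t21: +6.1433
  t22: +0.5248
  t23: +2.0206
  t24: -0.1978
  t25: +1.9770
  t26: -1.1420
  t27: +4.7227
  t28: +4.2057
  t29: +4.1473
  t30: +6.7883
  t31: +0.4288
  t32: +1.1339
  t33: +0.1885
  t34: +0.2777
  t35: +8.7949
  t36: +0.7434
  t37: -0.1932
  t38: +0.6829
  t39: +1.8560
  t40: +11.3014
  t41: +1.8316
  t42: +4.2428
  t43: +3.6197
  t44: +0.5928
  t45: +0.5002
  t46: +29.5944
  t47: +0.1580
Σ = +132.7541 → |volume| = 132.75

Directed edges: 141 total; 9 unmatched, e.g. (1.76,-2.87,-1.25)→(1.34,-2.58,-2.11) → open.


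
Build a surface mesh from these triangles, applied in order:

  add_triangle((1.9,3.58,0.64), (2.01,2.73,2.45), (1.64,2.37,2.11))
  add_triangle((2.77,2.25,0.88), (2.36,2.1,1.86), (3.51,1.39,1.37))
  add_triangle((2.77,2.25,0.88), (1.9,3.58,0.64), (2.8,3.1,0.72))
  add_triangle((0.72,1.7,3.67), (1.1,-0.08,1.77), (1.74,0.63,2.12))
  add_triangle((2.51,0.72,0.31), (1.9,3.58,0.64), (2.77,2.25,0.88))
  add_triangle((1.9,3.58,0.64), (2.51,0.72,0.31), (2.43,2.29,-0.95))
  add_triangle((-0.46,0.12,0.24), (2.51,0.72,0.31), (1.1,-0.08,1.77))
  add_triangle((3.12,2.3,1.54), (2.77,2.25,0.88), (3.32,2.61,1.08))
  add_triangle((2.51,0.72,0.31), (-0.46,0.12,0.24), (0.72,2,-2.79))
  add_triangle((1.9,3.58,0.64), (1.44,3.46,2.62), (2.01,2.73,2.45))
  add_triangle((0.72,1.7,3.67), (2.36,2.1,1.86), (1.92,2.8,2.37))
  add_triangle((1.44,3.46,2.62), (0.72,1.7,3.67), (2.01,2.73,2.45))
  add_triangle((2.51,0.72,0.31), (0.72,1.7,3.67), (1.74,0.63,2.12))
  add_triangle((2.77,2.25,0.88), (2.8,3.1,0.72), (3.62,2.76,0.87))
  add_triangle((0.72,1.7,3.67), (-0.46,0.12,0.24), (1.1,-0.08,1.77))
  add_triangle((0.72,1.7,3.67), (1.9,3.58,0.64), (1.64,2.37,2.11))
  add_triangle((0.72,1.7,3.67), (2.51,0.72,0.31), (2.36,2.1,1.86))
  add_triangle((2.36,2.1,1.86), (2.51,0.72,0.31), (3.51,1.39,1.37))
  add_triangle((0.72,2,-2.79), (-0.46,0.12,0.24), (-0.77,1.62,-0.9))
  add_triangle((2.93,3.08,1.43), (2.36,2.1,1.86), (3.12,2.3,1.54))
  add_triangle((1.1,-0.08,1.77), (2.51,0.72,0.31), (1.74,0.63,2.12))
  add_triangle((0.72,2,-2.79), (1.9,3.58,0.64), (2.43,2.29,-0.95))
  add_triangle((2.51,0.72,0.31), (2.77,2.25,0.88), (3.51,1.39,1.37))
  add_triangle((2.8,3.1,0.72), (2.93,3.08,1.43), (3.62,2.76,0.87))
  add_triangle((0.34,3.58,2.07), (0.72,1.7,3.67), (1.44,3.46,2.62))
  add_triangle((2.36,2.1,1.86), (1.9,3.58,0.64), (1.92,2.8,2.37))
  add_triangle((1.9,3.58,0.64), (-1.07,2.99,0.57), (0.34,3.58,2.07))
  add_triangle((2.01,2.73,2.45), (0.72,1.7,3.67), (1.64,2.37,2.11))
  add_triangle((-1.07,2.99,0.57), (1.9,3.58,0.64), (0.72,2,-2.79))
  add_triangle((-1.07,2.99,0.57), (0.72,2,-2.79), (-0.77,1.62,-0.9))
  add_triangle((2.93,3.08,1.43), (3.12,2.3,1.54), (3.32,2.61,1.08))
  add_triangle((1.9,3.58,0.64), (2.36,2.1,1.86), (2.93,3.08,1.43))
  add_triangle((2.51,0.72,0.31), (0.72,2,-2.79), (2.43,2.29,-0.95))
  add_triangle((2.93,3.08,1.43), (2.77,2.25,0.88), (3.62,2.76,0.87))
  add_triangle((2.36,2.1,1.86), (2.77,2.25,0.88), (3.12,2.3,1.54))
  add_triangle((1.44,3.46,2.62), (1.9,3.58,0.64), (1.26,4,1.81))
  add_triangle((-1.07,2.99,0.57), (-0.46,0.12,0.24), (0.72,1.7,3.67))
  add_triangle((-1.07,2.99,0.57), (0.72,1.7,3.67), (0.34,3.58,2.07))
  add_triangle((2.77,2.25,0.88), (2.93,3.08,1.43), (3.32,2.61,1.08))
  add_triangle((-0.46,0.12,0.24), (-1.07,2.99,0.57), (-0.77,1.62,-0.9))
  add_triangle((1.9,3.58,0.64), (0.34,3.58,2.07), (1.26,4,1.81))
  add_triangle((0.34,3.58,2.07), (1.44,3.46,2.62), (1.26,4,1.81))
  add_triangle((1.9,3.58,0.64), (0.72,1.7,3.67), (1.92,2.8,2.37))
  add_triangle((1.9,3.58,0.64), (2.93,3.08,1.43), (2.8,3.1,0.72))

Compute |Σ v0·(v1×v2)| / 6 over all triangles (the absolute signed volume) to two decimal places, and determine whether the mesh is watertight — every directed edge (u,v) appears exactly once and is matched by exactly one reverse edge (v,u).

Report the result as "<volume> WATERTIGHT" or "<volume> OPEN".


29.83 WATERTIGHT

Per-triangle v0·(v1×v2)/6:
  t1: -0.1172
  t2: +0.7704
  t3: -0.1733
  t4: +0.5667
  t5: +0.4361
  t6: +1.8573
  t7: -0.2214
  t8: -0.0192
  t9: -0.5261
  t10: +1.1340
  t11: +0.9750
  t12: +1.1979
  t13: +0.9942
  t14: -0.1209
  t15: +0.2751
  t16: -0.9509
  t17: +1.1519
  t18: -0.3061
  t19: +0.0443
  t20: +0.3356
  t21: +0.4047
  t22: +2.5581
  t23: +0.4840
  t24: +0.3986
  t25: +1.5754
  t26: +1.0048
  t27: +2.2339
  t28: -0.1065
  t29: +4.9969
  t30: +1.1656
  t31: +0.2659
  t32: +0.4939
  t33: +0.9805
  t34: +0.0489
  t35: -0.1665
  t36: +0.7716
  t37: +0.8391
  t38: +1.7846
  t39: +0.0282
  t40: +0.2718
  t41: +0.2829
  t42: +0.6587
  t43: +1.0749
  t44: +0.4777
Σ = +29.8314 → |volume| = 29.83

Directed edges: 132 total, each appears once with its reverse present → watertight.


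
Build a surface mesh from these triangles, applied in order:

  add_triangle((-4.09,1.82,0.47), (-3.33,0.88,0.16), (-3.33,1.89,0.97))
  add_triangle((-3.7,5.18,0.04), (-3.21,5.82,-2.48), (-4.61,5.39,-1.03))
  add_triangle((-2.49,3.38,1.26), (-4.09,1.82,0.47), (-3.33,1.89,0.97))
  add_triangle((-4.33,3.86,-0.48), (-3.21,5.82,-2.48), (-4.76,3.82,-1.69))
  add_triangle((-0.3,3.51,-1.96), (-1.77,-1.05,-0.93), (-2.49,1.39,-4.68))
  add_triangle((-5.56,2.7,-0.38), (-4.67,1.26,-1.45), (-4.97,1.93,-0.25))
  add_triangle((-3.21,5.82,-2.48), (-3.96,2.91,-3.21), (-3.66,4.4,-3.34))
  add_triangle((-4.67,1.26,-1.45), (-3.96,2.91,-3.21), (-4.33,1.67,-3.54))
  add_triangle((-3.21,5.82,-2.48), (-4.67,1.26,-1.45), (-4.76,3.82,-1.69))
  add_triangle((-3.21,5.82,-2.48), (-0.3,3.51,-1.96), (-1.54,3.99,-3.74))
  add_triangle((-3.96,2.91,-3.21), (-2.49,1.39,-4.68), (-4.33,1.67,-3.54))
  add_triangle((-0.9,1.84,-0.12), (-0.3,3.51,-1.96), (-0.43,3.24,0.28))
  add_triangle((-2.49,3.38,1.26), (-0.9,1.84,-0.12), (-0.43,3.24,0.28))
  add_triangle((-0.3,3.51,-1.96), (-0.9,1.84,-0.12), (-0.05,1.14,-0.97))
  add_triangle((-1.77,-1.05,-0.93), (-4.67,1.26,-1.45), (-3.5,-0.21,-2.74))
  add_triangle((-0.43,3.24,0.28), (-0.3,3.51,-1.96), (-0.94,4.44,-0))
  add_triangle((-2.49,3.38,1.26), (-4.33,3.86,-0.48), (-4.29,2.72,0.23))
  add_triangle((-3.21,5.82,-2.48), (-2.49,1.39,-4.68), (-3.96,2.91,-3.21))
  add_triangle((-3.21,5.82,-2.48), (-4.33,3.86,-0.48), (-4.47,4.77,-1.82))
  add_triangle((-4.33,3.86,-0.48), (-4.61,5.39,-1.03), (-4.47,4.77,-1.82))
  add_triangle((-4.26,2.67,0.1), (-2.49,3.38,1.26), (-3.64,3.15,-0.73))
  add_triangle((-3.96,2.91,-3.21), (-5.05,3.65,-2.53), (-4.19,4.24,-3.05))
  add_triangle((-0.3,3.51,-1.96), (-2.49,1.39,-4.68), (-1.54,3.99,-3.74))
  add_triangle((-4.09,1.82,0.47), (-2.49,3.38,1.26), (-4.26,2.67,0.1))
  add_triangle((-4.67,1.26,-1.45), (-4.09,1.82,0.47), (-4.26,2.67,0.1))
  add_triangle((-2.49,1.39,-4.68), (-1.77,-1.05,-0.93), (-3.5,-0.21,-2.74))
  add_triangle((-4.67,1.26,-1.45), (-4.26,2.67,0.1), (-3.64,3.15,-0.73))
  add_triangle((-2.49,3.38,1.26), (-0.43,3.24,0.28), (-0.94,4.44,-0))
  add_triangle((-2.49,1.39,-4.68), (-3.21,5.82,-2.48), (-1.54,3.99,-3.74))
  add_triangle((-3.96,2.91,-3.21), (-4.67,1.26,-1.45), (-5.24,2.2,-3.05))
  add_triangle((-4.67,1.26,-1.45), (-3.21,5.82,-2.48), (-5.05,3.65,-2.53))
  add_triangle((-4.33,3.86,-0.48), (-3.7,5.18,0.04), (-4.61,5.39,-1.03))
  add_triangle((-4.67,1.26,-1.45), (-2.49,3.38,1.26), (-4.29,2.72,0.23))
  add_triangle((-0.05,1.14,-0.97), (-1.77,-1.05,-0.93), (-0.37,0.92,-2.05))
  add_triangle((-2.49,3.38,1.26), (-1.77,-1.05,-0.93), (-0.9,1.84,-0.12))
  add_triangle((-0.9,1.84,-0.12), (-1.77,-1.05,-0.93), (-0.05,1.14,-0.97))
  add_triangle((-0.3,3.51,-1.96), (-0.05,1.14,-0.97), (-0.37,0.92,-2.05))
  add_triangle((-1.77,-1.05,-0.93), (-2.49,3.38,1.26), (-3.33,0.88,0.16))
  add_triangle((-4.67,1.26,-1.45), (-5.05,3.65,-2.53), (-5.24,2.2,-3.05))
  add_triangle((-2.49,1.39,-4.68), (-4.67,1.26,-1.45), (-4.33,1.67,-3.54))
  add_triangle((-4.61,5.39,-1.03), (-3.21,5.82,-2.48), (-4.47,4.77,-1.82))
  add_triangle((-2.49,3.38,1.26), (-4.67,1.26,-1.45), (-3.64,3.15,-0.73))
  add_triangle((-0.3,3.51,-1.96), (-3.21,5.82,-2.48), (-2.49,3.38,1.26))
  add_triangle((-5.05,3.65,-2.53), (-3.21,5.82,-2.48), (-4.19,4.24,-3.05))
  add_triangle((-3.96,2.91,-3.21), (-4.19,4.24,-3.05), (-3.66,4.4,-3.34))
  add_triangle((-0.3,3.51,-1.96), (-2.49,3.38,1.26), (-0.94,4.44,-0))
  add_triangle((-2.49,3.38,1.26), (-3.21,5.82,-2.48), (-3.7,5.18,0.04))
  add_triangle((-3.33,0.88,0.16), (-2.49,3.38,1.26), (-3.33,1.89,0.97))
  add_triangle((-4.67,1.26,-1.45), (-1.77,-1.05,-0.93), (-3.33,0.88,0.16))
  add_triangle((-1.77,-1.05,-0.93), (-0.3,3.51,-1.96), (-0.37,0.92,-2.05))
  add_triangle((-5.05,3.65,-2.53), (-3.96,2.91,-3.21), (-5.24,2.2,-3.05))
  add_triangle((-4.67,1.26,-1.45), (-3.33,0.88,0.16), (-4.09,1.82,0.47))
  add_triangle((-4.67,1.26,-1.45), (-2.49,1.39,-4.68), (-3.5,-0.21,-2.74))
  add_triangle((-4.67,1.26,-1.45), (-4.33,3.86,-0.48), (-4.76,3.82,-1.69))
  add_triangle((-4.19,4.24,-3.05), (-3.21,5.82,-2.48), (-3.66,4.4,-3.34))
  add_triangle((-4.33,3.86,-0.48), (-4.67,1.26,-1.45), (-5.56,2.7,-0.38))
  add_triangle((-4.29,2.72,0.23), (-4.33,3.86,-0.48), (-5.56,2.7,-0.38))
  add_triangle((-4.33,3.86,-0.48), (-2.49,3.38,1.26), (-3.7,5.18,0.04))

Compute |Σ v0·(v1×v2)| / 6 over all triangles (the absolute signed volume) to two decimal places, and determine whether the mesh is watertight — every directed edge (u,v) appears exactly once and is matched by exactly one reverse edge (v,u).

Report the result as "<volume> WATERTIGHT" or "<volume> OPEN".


Per-triangle v0·(v1×v2)/6:
  t1: +0.1790
  t2: +2.5330
  t3: +0.6386
  t4: +3.1305
  t5: -2.1438
  t6: +0.5904
  t7: -0.9903
  t8: +2.3736
  t9: +2.1099
  t10: +2.9393
  t11: +2.6471
  t12: -0.8265
  t13: -0.6503
  t14: -0.1197
  t15: +1.6239
  t16: +0.4630
  t17: +1.8150
  t18: +6.0446
  t19: -1.6241
  t20: +0.9298
  t21: +1.7943
  t22: +1.2120
  t23: +0.6408
  t24: +1.1173
  t25: +1.2659
  t26: +1.0942
  t27: +1.9269
  t28: +0.6063
  t29: +6.0294
  t30: -0.8278
  t31: +1.0684
  t32: +1.1207
  t33: -0.8199
  t34: -0.3230
  t35: -1.2930
  t36: -0.7827
  t37: +0.0995
  t38: -0.5728
  t39: +1.9449
  t40: +0.2984
  t41: +1.9223
  t42: -2.5870
  t43: +4.0031
  t44: +1.9119
  t45: +0.6770
  t46: +2.1605
  t47: +0.8439
  t48: -0.5844
  t49: +1.4250
  t50: +1.4129
  t51: +1.6551
  t52: +0.6908
  t53: +4.4343
  t54: +2.1503
  t55: +1.1440
  t56: +2.0134
  t57: +0.9606
  t58: +1.7088
Σ = +63.2054 → |volume| = 63.21

Directed edges: 174 total; 4 unmatched, e.g. (-4.67,1.26,-1.45)→(-4.97,1.93,-0.25) → open.

63.21 OPEN


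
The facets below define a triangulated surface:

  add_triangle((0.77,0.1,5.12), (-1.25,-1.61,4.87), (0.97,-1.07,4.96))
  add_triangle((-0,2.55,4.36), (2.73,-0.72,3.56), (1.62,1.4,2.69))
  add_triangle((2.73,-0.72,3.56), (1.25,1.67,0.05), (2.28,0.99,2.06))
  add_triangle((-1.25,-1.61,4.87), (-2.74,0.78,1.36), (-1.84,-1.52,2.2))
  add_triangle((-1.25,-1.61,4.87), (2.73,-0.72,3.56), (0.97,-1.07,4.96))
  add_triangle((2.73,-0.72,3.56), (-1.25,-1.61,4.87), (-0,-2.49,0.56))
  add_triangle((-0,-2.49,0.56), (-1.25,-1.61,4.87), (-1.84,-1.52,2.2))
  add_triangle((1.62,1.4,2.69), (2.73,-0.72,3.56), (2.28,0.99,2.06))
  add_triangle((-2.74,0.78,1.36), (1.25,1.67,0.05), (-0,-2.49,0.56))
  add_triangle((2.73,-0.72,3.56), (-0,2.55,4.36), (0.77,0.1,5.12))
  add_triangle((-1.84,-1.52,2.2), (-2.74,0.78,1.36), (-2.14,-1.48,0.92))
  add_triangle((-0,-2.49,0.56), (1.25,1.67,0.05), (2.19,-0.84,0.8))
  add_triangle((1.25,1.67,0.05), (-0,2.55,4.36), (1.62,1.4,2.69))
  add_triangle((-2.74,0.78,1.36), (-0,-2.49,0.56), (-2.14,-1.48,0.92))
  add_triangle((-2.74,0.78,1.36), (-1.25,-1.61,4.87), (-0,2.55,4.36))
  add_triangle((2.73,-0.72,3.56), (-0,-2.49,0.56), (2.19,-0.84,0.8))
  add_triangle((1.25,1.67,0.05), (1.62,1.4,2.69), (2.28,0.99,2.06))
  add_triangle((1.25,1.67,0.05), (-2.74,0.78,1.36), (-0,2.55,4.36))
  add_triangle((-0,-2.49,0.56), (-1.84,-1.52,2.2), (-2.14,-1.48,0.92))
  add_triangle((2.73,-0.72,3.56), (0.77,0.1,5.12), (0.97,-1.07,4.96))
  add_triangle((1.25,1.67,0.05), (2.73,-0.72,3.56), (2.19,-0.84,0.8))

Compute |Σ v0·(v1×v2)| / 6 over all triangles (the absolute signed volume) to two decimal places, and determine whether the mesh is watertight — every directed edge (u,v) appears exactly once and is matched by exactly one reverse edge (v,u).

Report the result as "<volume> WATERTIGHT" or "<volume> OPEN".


45.95 OPEN

Per-triangle v0·(v1×v2)/6:
  t1: +2.3000
  t2: +2.9549
  t3: +0.3132
  t4: +2.8111
  t5: +0.8532
  t6: +6.8700
  t7: +2.4783
  t8: +1.1773
  t9: -1.2804
  t10: +4.1742
  t11: +1.3603
  t12: -0.0698
  t13: +2.0889
  t14: -0.6960
  t15: +8.8627
  t16: +2.3960
  t17: +0.8110
  t18: +3.2529
  t19: +1.2019
  t20: +2.0343
  t21: +2.0591
Σ = +45.9531 → |volume| = 45.95

Directed edges: 63 total; 3 unmatched, e.g. (0.77,0.1,5.12)→(-1.25,-1.61,4.87) → open.


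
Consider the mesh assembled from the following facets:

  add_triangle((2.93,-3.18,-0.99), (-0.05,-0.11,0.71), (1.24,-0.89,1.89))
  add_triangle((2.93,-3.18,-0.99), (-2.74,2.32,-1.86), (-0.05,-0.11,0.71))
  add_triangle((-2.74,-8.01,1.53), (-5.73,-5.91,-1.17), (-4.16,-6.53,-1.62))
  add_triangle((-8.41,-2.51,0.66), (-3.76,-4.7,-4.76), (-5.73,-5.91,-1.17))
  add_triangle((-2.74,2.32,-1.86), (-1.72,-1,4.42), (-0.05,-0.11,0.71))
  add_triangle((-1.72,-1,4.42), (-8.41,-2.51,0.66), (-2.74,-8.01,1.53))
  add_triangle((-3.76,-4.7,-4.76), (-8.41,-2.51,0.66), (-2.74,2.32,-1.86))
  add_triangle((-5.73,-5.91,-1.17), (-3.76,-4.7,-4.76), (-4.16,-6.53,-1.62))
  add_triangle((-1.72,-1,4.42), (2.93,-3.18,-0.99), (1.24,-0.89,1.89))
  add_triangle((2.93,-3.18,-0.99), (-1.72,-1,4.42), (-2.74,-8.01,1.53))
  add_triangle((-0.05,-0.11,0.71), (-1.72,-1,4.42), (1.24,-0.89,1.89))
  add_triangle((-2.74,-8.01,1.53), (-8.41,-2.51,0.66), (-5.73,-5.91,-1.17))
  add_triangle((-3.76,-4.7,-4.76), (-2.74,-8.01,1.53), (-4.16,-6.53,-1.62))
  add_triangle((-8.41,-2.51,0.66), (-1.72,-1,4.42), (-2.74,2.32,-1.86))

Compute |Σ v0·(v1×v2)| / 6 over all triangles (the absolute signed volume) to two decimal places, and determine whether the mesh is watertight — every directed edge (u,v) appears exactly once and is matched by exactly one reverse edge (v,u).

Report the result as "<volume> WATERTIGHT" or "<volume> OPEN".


184.25 OPEN

Per-triangle v0·(v1×v2)/6:
  t1: -0.3395
  t2: -0.4448
  t3: +8.2833
  t4: +21.6357
  t5: +0.4458
  t6: +42.3008
  t7: +32.6388
  t8: +7.9328
  t9: +4.0869
  t10: +19.7447
  t11: +0.1508
  t12: +24.0691
  t13: +6.3108
  t14: +17.4305
Σ = +184.2457 → |volume| = 184.25

Directed edges: 42 total; 4 unmatched, e.g. (2.93,-3.18,-0.99)→(-2.74,2.32,-1.86) → open.


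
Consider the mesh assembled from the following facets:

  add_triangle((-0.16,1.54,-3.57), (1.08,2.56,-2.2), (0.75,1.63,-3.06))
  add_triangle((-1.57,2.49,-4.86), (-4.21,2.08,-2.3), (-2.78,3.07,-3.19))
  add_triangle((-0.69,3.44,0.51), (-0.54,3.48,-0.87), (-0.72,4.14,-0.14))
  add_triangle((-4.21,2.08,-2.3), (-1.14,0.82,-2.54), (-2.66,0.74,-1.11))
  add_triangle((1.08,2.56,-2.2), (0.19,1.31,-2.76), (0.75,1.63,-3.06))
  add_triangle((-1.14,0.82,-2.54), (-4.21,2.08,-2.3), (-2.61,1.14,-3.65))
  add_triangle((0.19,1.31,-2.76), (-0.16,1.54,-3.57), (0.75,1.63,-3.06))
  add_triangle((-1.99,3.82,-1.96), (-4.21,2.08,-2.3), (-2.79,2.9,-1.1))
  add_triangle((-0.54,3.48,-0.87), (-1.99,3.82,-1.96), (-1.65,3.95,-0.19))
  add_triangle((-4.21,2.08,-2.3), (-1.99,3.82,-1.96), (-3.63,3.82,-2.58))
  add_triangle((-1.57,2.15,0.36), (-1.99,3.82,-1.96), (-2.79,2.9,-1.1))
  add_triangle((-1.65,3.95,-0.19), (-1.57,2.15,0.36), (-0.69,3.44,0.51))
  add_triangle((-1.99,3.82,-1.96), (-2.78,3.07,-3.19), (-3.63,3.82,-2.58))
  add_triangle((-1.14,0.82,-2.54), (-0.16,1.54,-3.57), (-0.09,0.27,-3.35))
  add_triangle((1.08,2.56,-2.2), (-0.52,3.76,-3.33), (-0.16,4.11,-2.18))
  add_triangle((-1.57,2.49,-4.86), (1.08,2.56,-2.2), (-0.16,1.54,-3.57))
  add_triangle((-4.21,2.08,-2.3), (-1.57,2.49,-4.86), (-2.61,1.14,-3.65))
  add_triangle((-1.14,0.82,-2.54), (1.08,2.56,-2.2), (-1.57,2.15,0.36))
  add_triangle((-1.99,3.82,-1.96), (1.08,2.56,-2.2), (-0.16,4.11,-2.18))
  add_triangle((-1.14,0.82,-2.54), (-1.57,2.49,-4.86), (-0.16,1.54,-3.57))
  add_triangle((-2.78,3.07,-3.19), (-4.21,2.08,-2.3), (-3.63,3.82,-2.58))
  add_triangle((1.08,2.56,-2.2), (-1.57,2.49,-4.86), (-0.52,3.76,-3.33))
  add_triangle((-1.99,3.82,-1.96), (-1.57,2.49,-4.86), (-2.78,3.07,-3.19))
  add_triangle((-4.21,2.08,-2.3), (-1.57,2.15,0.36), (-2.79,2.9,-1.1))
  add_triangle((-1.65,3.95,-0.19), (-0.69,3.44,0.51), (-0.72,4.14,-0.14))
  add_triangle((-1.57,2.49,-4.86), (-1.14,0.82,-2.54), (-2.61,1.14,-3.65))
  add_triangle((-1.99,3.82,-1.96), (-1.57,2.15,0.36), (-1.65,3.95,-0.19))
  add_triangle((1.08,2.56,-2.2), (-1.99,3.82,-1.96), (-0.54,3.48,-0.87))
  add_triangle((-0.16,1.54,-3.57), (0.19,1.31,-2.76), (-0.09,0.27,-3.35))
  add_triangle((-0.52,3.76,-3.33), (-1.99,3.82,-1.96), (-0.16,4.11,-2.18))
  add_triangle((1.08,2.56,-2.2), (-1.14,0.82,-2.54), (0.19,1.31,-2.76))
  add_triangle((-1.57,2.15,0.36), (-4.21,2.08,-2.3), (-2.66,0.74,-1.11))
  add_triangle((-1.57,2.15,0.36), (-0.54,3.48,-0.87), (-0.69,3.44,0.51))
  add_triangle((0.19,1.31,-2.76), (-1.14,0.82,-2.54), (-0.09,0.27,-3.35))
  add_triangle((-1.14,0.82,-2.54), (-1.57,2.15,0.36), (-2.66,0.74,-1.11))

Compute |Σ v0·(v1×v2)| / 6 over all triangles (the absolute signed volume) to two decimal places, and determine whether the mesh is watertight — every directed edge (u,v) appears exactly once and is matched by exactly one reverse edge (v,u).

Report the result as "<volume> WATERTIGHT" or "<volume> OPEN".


Per-triangle v0·(v1×v2)/6:
  t1: +0.6330
  t2: +2.7539
  t3: -0.0194
  t4: +0.7106
  t5: -0.3002
  t6: -0.6018
  t7: -0.0052
  t8: +1.7763
  t9: +1.2508
  t10: -0.0531
  t11: +1.0805
  t12: +0.5267
  t13: +1.2200
  t14: +0.7273
  t15: +1.2948
  t16: +1.5721
  t17: +3.0952
  t18: -3.3393
  t19: -1.0087
  t20: +0.4621
  t21: +1.6659
  t22: +2.3341
  t23: +2.4124
  t24: +0.8910
  t25: +0.4198
  t26: +0.3690
  t27: +0.9060
  t28: +2.1253
  t29: +0.2236
  t30: +1.7016
  t31: -0.7521
  t32: +0.8216
  t33: -0.9011
  t34: -0.7415
  t35: -1.7942
Σ = +21.4569 → |volume| = 21.46

Directed edges: 105 total; 9 unmatched, e.g. (-0.54,3.48,-0.87)→(-0.72,4.14,-0.14) → open.

21.46 OPEN


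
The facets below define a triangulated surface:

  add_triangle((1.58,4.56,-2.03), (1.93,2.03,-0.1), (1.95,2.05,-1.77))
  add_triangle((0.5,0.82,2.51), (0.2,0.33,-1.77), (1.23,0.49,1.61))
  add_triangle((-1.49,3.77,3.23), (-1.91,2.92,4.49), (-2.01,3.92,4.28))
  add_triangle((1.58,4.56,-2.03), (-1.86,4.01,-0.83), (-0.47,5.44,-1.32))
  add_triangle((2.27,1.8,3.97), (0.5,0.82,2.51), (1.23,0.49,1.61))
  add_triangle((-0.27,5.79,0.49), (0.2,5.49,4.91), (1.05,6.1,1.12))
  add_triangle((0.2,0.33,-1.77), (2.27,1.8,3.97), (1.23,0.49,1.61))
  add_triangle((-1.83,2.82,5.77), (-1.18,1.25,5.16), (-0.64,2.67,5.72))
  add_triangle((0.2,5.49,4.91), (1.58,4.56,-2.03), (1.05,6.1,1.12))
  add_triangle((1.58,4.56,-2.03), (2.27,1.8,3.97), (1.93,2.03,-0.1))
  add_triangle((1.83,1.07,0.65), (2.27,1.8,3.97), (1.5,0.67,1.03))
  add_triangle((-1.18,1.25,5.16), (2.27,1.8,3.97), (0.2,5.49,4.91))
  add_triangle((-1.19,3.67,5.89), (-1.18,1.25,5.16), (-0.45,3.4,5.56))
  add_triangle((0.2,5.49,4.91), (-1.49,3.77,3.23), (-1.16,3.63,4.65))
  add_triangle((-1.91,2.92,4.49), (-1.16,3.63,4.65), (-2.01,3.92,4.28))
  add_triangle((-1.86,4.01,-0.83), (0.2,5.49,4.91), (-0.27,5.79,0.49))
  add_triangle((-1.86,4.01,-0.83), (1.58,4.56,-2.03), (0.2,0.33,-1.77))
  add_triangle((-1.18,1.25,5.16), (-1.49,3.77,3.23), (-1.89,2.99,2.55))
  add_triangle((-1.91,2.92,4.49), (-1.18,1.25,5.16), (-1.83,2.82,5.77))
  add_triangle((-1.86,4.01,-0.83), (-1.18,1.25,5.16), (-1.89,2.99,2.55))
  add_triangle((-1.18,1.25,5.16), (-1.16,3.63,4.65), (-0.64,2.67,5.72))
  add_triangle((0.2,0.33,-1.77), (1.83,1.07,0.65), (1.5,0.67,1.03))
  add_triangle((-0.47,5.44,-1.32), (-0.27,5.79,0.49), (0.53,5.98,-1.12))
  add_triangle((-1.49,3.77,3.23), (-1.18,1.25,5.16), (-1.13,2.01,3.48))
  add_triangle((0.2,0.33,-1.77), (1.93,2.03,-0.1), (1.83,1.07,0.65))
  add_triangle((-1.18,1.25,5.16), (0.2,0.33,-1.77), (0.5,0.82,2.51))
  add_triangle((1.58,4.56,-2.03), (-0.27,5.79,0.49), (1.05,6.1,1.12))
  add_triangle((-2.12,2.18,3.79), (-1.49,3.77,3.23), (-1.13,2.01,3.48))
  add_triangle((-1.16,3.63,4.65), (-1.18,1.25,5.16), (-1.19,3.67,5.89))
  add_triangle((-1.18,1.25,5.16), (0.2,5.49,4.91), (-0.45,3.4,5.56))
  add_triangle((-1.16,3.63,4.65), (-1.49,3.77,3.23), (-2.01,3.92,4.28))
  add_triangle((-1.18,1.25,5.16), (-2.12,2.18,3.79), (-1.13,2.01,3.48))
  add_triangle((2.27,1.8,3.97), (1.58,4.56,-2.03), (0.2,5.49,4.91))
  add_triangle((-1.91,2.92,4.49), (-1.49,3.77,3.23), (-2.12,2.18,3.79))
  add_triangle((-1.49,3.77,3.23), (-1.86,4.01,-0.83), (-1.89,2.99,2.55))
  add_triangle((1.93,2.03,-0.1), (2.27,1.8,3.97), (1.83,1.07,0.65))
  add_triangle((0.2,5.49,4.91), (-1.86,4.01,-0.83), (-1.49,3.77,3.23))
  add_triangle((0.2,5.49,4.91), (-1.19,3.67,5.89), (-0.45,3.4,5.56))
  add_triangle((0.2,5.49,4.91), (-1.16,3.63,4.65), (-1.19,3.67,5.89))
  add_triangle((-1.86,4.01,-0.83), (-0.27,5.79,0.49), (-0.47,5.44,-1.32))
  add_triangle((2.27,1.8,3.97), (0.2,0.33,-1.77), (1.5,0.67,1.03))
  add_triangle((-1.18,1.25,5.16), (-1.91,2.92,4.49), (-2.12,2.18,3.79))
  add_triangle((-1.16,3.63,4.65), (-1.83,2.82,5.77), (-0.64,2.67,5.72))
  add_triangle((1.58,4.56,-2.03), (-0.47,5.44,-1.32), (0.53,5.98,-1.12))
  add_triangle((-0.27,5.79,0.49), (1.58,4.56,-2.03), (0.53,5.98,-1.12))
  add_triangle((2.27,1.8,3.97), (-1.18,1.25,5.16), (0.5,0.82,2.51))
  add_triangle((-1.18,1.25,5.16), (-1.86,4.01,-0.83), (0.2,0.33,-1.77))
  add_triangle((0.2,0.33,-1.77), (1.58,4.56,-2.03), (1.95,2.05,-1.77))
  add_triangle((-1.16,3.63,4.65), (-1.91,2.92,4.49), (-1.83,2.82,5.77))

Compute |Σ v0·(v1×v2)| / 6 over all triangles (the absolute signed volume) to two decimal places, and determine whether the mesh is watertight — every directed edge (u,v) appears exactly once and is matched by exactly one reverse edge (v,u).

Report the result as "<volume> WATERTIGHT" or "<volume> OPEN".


81.45 OPEN

Per-triangle v0·(v1×v2)/6:
  t1: +1.5565
  t2: -0.3538
  t3: -0.1379
  t4: +1.0114
  t5: +0.2136
  t6: +5.4589
  t7: +0.4243
  t8: +1.3810
  t9: +0.9824
  t10: +3.4424
  t11: +0.2715
  t12: +10.7996
  t13: +1.3076
  t14: +2.2574
  t15: +0.7816
  t16: +6.6623
  t17: +3.9462
  t18: +1.8248
  t19: +0.2758
  t20: -0.5509
  t21: -1.5451
  t22: +0.0840
  t23: +1.7291
  t24: -0.1046
  t25: +0.4552
  t26: -0.7382
  t27: +4.1555
  t28: -0.9846
  t29: +0.5243
  t30: -0.7025
  t31: +0.6048
  t32: -0.8951
  t33: +15.3740
  t34: +0.6591
  t35: +1.8963
  t36: +0.9832
  t37: +6.3159
  t38: +1.6819
  t39: +1.3835
  t40: +2.6302
  t41: -0.5199
  t42: +1.0164
  t43: +1.5707
  t44: +1.4689
  t45: +0.9272
  t46: +0.1950
  t47: -0.5960
  t48: +1.4734
  t49: +0.8540
Σ = +81.4513 → |volume| = 81.45

Directed edges: 147 total; 3 unmatched, e.g. (1.93,2.03,-0.1)→(1.95,2.05,-1.77) → open.


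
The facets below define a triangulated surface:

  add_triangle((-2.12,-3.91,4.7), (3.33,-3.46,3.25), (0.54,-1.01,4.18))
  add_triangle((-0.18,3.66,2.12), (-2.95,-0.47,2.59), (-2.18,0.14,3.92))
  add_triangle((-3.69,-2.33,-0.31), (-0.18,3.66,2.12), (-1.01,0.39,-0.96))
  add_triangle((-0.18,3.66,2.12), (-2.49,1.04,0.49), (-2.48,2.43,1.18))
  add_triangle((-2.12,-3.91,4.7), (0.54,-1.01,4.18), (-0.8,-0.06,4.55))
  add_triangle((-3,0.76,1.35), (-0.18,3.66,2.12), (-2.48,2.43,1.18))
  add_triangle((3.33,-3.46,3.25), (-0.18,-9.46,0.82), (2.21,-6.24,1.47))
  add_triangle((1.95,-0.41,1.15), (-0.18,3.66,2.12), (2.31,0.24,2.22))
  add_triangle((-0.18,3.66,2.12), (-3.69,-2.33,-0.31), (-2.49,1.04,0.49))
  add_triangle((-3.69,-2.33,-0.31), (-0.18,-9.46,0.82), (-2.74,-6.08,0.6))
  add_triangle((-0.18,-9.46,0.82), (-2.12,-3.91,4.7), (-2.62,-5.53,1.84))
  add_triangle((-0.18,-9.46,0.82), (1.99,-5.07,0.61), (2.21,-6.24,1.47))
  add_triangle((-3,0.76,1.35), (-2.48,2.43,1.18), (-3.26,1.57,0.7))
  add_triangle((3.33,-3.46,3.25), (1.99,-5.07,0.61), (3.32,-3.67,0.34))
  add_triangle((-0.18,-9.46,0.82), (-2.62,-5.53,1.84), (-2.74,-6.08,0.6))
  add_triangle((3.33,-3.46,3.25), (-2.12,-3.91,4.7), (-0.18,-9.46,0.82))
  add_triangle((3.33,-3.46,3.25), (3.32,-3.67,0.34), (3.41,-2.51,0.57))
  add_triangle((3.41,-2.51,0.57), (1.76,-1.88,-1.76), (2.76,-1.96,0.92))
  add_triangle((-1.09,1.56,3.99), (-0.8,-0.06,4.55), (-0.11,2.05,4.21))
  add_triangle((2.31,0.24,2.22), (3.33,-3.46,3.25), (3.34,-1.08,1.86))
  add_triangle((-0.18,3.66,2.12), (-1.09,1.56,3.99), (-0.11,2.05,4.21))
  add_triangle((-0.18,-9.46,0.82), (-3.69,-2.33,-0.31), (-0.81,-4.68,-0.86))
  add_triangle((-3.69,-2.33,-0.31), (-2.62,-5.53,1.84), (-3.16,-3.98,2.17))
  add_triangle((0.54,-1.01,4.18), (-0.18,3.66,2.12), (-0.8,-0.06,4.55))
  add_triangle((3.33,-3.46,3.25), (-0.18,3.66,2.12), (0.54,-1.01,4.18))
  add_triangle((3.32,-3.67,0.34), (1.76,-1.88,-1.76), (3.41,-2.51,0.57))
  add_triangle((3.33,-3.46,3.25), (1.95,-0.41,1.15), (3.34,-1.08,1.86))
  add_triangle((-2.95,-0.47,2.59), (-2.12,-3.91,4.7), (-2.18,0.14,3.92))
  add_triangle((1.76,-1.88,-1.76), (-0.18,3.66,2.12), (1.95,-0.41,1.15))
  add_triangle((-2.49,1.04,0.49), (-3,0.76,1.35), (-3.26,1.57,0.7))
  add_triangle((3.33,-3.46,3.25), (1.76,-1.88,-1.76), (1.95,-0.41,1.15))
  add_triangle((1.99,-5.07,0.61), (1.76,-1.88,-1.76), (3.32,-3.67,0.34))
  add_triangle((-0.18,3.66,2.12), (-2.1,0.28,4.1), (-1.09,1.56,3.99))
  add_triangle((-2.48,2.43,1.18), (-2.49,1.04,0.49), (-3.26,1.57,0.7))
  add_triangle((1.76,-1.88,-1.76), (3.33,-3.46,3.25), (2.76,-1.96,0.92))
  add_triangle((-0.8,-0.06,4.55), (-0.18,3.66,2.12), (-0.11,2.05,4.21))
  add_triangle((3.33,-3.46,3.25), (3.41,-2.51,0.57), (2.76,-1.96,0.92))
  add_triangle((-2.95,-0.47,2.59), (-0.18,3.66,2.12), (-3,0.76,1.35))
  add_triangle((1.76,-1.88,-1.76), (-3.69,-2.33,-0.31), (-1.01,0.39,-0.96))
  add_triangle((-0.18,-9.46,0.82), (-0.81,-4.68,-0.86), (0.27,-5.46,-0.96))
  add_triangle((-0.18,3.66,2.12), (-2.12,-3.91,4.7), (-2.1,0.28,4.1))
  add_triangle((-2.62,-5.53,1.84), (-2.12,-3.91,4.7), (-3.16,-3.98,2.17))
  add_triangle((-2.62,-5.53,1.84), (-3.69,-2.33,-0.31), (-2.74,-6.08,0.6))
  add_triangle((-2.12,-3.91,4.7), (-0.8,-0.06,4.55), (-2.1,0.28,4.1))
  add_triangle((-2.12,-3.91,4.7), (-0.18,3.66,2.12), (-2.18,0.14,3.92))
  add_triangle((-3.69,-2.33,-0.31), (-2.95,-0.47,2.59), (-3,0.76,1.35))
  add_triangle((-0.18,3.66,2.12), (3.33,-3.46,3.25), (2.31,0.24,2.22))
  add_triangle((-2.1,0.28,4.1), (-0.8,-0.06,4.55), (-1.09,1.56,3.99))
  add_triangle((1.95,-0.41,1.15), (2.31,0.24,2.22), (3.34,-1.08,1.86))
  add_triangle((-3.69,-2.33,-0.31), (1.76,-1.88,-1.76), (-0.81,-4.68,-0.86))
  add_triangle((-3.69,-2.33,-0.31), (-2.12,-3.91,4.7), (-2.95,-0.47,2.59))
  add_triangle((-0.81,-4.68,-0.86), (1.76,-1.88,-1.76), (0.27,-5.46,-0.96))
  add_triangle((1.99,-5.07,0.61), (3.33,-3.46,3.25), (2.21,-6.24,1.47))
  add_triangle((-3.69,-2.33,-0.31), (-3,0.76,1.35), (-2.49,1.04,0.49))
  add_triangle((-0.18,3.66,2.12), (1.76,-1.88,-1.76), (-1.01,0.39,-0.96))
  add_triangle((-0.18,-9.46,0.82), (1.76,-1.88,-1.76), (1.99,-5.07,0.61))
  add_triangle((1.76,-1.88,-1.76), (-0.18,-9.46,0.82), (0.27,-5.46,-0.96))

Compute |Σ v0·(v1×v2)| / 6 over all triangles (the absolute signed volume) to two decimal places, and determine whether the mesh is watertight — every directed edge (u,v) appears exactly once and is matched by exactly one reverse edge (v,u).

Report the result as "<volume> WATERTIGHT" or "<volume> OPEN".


187.62 OPEN

Per-triangle v0·(v1×v2)/6:
  t1: +10.7065
  t2: +3.1681
  t3: +3.3806
  t4: -0.1767
  t5: +4.6571
  t6: +1.7212
  t7: +5.8571
  t8: +0.4846
  t9: -1.8075
  t10: +2.5378
  t11: +12.9031
  t12: +2.4304
  t13: +0.7148
  t14: +4.6697
  t15: +5.3406
  t16: +32.8644
  t17: +2.0003
  t18: -0.0688
  t19: +1.3909
  t20: +2.0053
  t21: +1.8510
  t22: +6.6931
  t23: +3.2905
  t24: +3.7052
  t25: +7.6131
  t26: +1.3602
  t27: -0.2563
  t28: +4.2035
  t29: +2.2013
  t30: +0.0777
  t31: +3.1408
  t32: +3.0667
  t33: +1.4938
  t34: -0.0260
  t35: -1.8026
  t36: -1.4548
  t37: +0.3725
  t38: +3.5227
  t39: +2.8159
  t40: +2.3753
  t41: -3.3091
  t42: +3.7837
  t43: +3.5324
  t44: +4.3521
  t45: +3.8178
  t46: +3.2603
  t47: +3.4304
  t48: +1.5881
  t49: +0.0794
  t50: +3.4342
  t51: +8.6660
  t52: +1.4110
  t53: +1.7713
  t54: +1.4324
  t55: +1.6119
  t56: +6.8087
  t57: +2.9245
Σ = +187.6178 → |volume| = 187.62

Directed edges: 171 total; 3 unmatched, e.g. (-3.16,-3.98,2.17)→(-3.69,-2.33,-0.31) → open.


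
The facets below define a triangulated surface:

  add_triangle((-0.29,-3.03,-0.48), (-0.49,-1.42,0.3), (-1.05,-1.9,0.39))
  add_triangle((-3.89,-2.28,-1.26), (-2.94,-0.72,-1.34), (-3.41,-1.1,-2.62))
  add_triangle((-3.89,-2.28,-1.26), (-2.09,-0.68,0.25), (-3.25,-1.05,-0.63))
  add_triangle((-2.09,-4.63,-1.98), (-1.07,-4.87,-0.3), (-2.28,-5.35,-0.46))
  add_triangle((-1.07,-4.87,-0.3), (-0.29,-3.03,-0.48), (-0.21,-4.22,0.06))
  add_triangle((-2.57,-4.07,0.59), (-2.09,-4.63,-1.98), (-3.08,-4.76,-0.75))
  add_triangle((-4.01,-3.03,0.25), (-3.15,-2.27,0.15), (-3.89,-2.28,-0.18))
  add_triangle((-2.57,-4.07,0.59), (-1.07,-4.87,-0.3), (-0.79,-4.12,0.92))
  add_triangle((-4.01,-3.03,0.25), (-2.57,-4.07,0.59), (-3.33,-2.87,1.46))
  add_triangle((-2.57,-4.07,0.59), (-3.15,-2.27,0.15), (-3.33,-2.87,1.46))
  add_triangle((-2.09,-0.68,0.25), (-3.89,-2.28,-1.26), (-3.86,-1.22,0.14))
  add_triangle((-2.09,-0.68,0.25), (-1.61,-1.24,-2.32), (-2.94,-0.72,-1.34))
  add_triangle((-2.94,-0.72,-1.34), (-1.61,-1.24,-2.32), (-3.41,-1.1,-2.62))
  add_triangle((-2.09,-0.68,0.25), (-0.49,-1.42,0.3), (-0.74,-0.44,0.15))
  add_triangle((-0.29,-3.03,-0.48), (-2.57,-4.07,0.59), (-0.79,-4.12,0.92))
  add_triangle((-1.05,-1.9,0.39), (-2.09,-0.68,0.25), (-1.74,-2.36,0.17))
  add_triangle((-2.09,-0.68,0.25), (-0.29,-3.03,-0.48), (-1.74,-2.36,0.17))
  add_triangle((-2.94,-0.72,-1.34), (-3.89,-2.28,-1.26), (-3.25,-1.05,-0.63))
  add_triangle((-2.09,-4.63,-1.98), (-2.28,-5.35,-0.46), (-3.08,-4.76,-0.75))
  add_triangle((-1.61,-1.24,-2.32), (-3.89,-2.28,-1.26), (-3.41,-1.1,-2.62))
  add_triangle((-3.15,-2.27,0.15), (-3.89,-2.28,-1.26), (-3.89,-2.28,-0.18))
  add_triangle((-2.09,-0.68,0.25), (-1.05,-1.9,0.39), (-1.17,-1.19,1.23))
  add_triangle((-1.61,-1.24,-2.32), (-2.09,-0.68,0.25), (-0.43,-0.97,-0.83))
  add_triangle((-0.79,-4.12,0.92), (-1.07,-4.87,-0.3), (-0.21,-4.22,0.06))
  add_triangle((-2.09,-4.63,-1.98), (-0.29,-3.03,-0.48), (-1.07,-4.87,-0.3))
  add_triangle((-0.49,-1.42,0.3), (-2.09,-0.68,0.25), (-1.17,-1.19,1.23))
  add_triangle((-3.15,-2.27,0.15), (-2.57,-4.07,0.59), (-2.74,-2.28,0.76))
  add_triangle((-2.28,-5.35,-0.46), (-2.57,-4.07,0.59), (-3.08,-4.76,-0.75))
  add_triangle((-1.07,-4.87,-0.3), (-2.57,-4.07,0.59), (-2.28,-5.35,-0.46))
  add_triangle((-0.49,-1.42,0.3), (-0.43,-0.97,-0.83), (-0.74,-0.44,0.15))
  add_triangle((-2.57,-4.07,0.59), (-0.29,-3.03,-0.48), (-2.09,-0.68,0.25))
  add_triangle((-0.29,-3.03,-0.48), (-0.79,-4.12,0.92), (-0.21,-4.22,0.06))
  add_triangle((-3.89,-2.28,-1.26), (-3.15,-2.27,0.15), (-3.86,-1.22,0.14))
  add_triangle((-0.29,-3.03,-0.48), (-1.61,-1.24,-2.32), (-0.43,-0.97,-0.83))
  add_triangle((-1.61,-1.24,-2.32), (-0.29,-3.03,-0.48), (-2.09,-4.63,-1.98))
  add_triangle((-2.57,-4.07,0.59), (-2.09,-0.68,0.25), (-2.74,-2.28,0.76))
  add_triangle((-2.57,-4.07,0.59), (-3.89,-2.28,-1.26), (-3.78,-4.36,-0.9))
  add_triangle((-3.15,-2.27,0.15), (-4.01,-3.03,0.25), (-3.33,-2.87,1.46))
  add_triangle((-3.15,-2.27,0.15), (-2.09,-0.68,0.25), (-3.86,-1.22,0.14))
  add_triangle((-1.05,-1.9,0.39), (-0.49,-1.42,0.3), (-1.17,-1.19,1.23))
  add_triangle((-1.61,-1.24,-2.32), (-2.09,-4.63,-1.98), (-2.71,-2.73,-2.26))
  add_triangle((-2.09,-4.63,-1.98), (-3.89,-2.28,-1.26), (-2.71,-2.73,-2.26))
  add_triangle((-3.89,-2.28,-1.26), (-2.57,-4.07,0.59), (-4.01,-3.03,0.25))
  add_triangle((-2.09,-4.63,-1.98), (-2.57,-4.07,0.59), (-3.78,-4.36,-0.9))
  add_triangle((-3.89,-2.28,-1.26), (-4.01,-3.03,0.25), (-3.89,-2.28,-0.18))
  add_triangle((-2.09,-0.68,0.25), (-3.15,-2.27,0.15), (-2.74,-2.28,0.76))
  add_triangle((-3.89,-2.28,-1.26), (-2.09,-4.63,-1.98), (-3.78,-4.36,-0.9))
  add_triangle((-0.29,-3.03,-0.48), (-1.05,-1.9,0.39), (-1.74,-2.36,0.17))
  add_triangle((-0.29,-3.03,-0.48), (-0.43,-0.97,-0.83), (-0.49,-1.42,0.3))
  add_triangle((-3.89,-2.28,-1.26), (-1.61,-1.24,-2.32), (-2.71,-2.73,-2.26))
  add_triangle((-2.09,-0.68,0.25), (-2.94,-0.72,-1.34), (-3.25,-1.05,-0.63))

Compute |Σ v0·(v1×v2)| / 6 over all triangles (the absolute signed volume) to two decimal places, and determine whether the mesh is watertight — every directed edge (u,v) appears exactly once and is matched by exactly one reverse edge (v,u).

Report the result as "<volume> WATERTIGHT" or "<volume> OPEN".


Per-triangle v0·(v1×v2)/6:
  t1: +0.1066
  t2: +0.7598
  t3: +0.3644
  t4: +1.4058
  t5: +0.2683
  t6: -0.9479
  t7: +0.0107
  t8: +1.6752
  t9: +1.6796
  t10: -1.4000
  t11: -0.1352
  t12: -0.6291
  t13: -0.2358
  t14: +0.0102
  t15: -1.4850
  t16: +0.1859
  t17: +0.2826
  t18: +0.4898
  t19: +1.4476
  t20: +1.3390
  t21: -0.2967
  t22: +0.5172
  t23: -0.5066
  t24: +0.6534
  t25: +0.7723
  t26: -0.4106
  t27: +0.6580
  t28: +1.1351
  t29: +0.9311
  t30: -0.1453
  t31: -0.8687
  t32: -0.2996
  t33: +1.1729
  t34: +0.1478
  t35: +0.8273
  t36: -0.3502
  t37: +1.4385
  t38: +0.0812
  t39: +0.1424
  t40: +0.0934
  t41: +1.1553
  t42: +2.0869
  t43: +1.9476
  t44: +2.7130
  t45: +0.4759
  t46: +0.2972
  t47: +2.5277
  t48: +0.2899
  t49: -0.2103
  t50: +1.0656
  t51: +0.0796
Σ = +23.3139 → |volume| = 23.31

Directed edges: 153 total; 3 unmatched, e.g. (-0.74,-0.44,0.15)→(-2.09,-0.68,0.25) → open.

23.31 OPEN


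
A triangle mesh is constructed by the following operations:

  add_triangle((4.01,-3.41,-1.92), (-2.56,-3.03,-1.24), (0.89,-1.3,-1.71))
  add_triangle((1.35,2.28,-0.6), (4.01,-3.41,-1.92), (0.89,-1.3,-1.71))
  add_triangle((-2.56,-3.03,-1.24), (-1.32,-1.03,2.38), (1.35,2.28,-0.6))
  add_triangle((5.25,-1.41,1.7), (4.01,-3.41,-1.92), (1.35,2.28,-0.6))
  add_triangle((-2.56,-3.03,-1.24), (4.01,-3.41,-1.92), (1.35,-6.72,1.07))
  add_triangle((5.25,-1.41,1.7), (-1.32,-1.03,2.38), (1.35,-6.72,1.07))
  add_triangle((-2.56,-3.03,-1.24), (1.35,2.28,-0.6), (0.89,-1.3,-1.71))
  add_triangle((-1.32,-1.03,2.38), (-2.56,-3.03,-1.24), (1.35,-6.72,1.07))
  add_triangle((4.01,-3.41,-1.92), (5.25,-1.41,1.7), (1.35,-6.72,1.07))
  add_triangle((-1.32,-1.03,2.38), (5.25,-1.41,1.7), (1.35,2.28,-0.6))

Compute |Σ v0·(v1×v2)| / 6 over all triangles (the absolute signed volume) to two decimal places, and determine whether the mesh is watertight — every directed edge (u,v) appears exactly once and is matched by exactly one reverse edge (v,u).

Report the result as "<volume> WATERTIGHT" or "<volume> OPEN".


84.35 WATERTIGHT

Per-triangle v0·(v1×v2)/6:
  t1: +3.5727
  t2: +2.9246
  t3: +1.1636
  t4: +9.5591
  t5: +15.1553
  t6: +14.8503
  t7: +1.8822
  t8: +10.8101
  t9: +19.1955
  t10: +5.2350
Σ = +84.3485 → |volume| = 84.35

Directed edges: 30 total, each appears once with its reverse present → watertight.


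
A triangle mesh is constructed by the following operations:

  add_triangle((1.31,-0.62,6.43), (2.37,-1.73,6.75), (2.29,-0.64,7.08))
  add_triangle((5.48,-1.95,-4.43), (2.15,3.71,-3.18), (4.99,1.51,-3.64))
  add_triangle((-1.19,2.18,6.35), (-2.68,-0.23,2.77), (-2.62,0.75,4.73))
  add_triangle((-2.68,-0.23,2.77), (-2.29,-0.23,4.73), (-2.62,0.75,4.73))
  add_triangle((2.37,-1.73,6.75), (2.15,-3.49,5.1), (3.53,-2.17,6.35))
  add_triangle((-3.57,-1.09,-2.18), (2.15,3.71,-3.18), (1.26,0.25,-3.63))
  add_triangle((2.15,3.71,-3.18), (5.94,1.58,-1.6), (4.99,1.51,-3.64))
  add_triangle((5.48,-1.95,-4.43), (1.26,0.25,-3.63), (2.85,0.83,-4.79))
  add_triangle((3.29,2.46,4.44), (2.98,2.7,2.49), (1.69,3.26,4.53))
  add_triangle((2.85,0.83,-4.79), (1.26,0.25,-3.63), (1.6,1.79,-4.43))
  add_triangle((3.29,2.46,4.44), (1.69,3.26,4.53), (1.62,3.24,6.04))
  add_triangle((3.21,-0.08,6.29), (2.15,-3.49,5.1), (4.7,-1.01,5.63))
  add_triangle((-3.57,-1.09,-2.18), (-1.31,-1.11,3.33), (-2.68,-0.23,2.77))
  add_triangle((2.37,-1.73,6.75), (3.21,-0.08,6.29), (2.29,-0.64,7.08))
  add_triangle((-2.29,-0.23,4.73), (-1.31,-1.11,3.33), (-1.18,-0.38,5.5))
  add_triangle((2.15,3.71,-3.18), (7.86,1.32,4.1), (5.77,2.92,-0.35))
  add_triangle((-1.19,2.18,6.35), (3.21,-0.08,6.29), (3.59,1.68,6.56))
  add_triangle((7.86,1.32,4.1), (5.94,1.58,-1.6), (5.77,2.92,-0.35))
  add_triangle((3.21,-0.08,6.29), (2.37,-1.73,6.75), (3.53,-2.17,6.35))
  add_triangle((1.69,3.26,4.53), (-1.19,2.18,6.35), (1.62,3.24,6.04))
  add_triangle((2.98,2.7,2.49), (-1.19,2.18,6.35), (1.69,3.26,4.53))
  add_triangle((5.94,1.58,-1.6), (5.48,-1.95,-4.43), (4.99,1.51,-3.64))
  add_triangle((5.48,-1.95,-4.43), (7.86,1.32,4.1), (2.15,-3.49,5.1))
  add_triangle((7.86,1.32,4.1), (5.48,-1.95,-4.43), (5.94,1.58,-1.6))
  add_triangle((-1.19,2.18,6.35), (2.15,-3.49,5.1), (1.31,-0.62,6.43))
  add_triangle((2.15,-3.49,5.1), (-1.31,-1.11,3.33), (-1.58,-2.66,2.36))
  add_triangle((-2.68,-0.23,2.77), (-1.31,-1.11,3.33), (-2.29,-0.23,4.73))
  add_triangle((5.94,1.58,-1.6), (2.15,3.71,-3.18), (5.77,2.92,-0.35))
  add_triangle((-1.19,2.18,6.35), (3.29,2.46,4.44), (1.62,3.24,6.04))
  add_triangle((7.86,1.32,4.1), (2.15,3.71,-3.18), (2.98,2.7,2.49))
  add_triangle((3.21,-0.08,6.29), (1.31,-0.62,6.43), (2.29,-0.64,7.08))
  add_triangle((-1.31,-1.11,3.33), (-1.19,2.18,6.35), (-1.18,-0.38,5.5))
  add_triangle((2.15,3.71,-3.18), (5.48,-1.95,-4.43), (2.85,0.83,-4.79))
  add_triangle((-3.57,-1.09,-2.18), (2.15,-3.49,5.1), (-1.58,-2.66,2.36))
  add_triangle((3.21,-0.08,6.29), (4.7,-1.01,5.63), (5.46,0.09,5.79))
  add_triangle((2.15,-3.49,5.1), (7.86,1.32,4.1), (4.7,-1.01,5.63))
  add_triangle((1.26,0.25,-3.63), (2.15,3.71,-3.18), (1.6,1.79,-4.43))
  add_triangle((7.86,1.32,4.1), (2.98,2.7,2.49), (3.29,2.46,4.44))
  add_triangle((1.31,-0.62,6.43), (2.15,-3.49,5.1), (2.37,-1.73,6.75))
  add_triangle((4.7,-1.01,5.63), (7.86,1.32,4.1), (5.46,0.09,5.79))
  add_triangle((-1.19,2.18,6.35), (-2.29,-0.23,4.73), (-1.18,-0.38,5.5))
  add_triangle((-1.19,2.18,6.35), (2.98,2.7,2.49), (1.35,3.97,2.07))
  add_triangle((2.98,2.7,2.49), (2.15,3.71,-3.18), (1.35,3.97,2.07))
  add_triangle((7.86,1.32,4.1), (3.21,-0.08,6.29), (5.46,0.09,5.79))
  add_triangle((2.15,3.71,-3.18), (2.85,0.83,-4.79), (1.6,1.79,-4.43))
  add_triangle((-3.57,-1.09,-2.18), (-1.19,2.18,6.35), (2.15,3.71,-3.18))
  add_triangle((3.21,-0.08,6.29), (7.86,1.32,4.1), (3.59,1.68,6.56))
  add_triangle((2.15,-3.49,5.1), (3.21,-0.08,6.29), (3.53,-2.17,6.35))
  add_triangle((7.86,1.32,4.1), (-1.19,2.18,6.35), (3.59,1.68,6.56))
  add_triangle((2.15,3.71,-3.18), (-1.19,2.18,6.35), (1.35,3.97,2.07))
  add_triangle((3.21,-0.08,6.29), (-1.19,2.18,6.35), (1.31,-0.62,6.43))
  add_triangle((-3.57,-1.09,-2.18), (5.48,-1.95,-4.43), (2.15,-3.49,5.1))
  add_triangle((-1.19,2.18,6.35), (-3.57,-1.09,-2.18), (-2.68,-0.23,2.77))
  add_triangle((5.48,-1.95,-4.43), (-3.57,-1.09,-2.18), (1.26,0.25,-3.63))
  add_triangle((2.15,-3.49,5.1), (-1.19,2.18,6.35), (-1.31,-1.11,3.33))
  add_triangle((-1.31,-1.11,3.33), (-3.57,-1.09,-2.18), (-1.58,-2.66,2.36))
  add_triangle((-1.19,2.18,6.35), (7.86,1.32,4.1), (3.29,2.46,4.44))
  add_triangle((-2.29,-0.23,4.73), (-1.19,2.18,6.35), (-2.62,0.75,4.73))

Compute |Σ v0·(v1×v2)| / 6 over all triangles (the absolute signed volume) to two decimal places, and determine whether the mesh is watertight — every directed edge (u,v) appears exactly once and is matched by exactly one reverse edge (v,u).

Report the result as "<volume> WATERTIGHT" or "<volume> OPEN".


Per-triangle v0·(v1×v2)/6:
  t1: +1.0257
  t2: +5.9370
  t3: -0.1683
  t4: +1.0592
  t5: +2.9743
  t6: +8.3532
  t7: +6.6623
  t8: +2.8128
  t9: +2.2585
  t10: +1.0478
  t11: +1.7165
  t12: +7.0049
  t13: +3.3072
  t14: +1.6610
  t15: +1.0814
  t16: +3.7460
  t17: +8.7648
  t18: +9.4448
  t19: +2.8527
  t20: +1.8309
  t21: -1.2606
  t22: +8.2796
  t23: +51.7294
  t24: +23.2279
  t25: +4.6560
  t26: +4.9686
  t27: +1.0234
  t28: +7.3079
  t29: +2.3633
  t30: +16.4987
  t31: +0.3900
  t32: -1.2906
  t33: +7.7324
  t34: +3.2959
  t35: +2.7778
  t36: +6.6567
  t37: -0.8083
  t38: +5.5107
  t39: +1.9116
  t40: +3.4913
  t41: +3.0764
  t42: +8.4953
  t43: +7.6136
  t44: +2.6142
  t45: +2.8227
  t46: +19.6564
  t47: +10.3140
  t48: -2.0306
  t49: +4.7776
  t50: +3.4711
  t51: +7.1723
  t52: +27.3494
  t53: +4.1914
  t54: +8.8609
  t55: +11.2108
  t56: +3.9464
  t57: +8.9266
  t58: +2.1032
Σ = +356.4064 → |volume| = 356.41

Directed edges: 174 total, each appears once with its reverse present → watertight.

356.41 WATERTIGHT
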